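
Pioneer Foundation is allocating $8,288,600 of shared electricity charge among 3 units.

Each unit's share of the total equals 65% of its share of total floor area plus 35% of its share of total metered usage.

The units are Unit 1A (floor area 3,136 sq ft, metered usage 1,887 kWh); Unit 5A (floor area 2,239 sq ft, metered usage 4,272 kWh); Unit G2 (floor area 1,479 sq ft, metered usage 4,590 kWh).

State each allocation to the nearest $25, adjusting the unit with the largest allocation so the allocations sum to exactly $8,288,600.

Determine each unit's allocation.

Unit 1A: $2,974,325; Unit 5A: $2,912,925; Unit G2: $2,401,350

Totals — floor area 6,854, metered usage 10,749.
Combined weights (65% floor area + 35% metered usage): Unit 1A 0.3588; Unit 5A 0.3514; Unit G2 0.2897.
Unrounded shares: Unit 1A 2,974,330.14; Unit 5A 2,912,922.16; Unit G2 2,401,347.70.
At nearest $25: Unit 1A $2,974,325; Unit 5A $2,912,925; Unit G2 $2,401,350. Sum = $8,288,600.
No rounding difference to absorb.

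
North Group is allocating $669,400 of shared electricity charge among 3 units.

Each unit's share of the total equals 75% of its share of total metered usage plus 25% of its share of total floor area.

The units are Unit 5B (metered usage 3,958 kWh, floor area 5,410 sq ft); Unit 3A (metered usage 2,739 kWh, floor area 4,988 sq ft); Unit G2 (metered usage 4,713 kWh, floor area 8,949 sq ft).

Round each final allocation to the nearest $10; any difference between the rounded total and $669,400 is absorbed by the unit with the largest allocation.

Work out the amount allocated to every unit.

Unit 5B: $220,950; Unit 3A: $163,660; Unit G2: $284,790

Totals — metered usage 11,410, floor area 19,347.
Combined weights (75% metered usage + 25% floor area): Unit 5B 0.3301; Unit 3A 0.2445; Unit G2 0.4254.
Unrounded shares: Unit 5B 220,951.54; Unit 3A 163,664.20; Unit G2 284,784.26.
At nearest $10: Unit 5B $220,950; Unit 3A $163,660; Unit G2 $284,780. Sum = $669,390.
Difference $669,400 − $669,390 = +$10 applied to largest allocation (Unit G2): Unit G2 becomes $284,790.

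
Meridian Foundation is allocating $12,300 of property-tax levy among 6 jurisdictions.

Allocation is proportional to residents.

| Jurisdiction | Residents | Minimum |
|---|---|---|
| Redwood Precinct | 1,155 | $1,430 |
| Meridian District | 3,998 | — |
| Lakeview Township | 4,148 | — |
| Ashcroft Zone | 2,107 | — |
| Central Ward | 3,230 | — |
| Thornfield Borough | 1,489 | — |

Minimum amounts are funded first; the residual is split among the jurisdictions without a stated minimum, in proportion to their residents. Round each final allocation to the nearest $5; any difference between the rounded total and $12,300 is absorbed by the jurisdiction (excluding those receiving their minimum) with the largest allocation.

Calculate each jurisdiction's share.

Redwood Precinct: $1,430; Meridian District: $2,905; Lakeview Township: $3,010; Ashcroft Zone: $1,530; Central Ward: $2,345; Thornfield Borough: $1,080

Guaranteed amounts: Redwood Precinct $1,430. Remaining pool $10,870.
Remaining pool split over remaining residents 14,972: Meridian District 2,902.64 → $2,905; Lakeview Township 3,011.54 → $3,010; Ashcroft Zone 1,529.73 → $1,530; Central Ward 2,345.05 → $2,345; Thornfield Borough 1,081.05 → $1,080.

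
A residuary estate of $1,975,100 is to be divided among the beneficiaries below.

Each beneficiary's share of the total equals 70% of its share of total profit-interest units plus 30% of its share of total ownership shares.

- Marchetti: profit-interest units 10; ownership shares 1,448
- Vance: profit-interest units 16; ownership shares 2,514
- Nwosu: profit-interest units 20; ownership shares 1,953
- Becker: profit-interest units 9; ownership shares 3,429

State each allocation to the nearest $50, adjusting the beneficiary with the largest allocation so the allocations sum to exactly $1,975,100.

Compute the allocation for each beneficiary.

Marchetti: $343,200 | Vance: $561,600 | Nwosu: $626,600 | Becker: $443,700

Totals — profit-interest units 55, ownership shares 9,344.
Blended shares (70% profit-interest units + 30% ownership shares): Marchetti 0.1738; Vance 0.2844; Nwosu 0.3172; Becker 0.2246.
Raw shares: Marchetti 343,198.22; Vance 561,622.18; Nwosu 626,598.09; Becker 443,681.51.
At nearest $50: Marchetti $343,200; Vance $561,600; Nwosu $626,600; Becker $443,700. Sum = $1,975,100.
Rounded total matches; no reconciliation needed.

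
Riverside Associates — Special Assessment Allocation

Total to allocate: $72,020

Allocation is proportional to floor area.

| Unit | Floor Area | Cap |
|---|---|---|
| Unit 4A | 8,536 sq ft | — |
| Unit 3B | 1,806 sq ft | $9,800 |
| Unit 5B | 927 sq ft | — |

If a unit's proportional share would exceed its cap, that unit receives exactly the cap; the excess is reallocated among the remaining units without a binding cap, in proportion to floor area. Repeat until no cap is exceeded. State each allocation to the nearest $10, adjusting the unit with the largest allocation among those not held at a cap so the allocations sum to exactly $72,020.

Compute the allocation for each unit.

Floor area total: 11,269.
Unconstrained shares: Unit 4A 54,553.44; Unit 3B 11,542.12; Unit 5B 5,924.44.
Capped: Unit 3B ($9,800); balance $62,220 reallocated over remaining floor area 9,463.
Shares after redistribution: Unit 4A 56,124.90 → $56,120; Unit 5B 6,095.10 → $6,100.

Unit 4A: $56,120 | Unit 3B: $9,800 | Unit 5B: $6,100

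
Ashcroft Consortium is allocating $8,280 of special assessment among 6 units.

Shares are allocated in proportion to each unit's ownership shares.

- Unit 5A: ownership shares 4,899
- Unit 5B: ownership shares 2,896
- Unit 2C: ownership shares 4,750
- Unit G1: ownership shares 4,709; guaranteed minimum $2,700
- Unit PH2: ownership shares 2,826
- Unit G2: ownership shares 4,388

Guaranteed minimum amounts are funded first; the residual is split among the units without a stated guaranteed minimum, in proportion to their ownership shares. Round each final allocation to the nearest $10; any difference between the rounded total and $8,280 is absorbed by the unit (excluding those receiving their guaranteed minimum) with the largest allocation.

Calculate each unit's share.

Guaranteed amounts: Unit G1 $2,700. Remaining pool $5,580.
Remaining pool split over remaining ownership shares 19,759: Unit 5A 1,383.49 → $1,380; Unit 5B 817.84 → $820; Unit 2C 1,341.41 → $1,340; Unit PH2 798.07 → $800; Unit G2 1,239.18 → $1,240.

Unit 5A: $1,380; Unit 5B: $820; Unit 2C: $1,340; Unit G1: $2,700; Unit PH2: $800; Unit G2: $1,240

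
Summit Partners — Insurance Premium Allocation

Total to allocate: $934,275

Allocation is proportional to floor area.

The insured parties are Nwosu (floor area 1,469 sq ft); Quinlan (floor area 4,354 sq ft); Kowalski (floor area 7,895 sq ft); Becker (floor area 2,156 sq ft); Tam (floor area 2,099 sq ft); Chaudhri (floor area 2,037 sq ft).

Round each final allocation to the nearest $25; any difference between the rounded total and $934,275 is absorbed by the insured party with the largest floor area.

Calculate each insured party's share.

Nwosu: $68,600 | Quinlan: $203,300 | Kowalski: $368,600 | Becker: $100,675 | Tam: $98,000 | Chaudhri: $95,100

Total floor area = 20,010.
Proportional shares: Nwosu 1,469/20,010 × $934,275 = 68,588.20; Quinlan 4,354/20,010 × $934,275 = 203,290.02; Kowalski 7,895/20,010 × $934,275 = 368,620.75; Becker 2,156/20,010 × $934,275 = 100,664.51; Tam 2,099/20,010 × $934,275 = 98,003.16; Chaudhri 2,037/20,010 × $934,275 = 95,108.35.
Rounded to nearest $25: Nwosu $68,600; Quinlan $203,300; Kowalski $368,625; Becker $100,675; Tam $98,000; Chaudhri $95,100. Sum = $934,300.
Difference $934,275 − $934,300 = −$25 applied to largest floor area (Kowalski): Kowalski becomes $368,600.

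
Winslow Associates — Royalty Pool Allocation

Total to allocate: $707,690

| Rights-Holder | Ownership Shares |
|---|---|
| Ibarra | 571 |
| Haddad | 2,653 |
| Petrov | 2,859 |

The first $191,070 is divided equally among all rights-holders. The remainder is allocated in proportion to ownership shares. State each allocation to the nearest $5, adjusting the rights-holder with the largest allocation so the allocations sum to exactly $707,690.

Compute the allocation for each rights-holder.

Equal tier: $191,070 ÷ 3 = $63,690 apiece.
Remainder $516,620 by ownership shares (total 6,083): Ibarra 48,494.17 → $48,495; Haddad 225,315.28 → $225,315; Petrov 242,810.55 → $242,810.
Totals: Ibarra $63,690 + $48,495 = $112,185; Haddad $63,690 + $225,315 = $289,005; Petrov $63,690 + $242,810 = $306,500.

Ibarra: $112,185; Haddad: $289,005; Petrov: $306,500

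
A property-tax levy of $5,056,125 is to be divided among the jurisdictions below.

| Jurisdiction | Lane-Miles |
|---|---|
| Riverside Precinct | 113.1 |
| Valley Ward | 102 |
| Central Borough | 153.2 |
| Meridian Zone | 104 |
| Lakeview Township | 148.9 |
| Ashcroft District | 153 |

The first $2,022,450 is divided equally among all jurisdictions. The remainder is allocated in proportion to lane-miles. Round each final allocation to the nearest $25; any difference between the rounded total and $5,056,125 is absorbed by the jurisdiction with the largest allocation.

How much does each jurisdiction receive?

$2,022,450 shared equally gives $337,075 per jurisdiction.
Remainder $3,033,675 by lane-miles (total 774.2): Riverside Precinct 443,178.30 → $443,175; Valley Ward 399,683.35 → $399,675; Central Borough 600,308.72 → $600,300; Meridian Zone 407,520.28 → $407,525; Lakeview Township 583,459.32 → $583,450; Ashcroft District 599,525.03 → $599,525.
Rounding difference +$25 on remainder applied to Central Borough.
Totals: Riverside Precinct $337,075 + $443,175 = $780,250; Valley Ward $337,075 + $399,675 = $736,750; Central Borough $337,075 + $600,325 = $937,400; Meridian Zone $337,075 + $407,525 = $744,600; Lakeview Township $337,075 + $583,450 = $920,525; Ashcroft District $337,075 + $599,525 = $936,600.

Riverside Precinct: $780,250 | Valley Ward: $736,750 | Central Borough: $937,400 | Meridian Zone: $744,600 | Lakeview Township: $920,525 | Ashcroft District: $936,600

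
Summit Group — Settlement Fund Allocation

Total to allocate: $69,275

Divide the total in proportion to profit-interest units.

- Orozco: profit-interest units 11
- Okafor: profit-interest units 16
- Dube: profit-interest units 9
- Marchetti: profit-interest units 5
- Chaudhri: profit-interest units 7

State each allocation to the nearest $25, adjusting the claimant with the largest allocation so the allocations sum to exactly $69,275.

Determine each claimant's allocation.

Orozco: $15,875; Okafor: $23,075; Dube: $13,000; Marchetti: $7,225; Chaudhri: $10,100

Total profit-interest units = 48.
Pro-rata amounts: Orozco 11/48 × $69,275 = 15,875.52; Okafor 16/48 × $69,275 = 23,091.67; Dube 9/48 × $69,275 = 12,989.06; Marchetti 5/48 × $69,275 = 7,216.15; Chaudhri 7/48 × $69,275 = 10,102.60.
After rounding ($25): Orozco $15,875; Okafor $23,100; Dube $13,000; Marchetti $7,225; Chaudhri $10,100. Sum = $69,300.
Difference $69,275 − $69,300 = −$25 applied to largest allocation (Okafor): Okafor becomes $23,075.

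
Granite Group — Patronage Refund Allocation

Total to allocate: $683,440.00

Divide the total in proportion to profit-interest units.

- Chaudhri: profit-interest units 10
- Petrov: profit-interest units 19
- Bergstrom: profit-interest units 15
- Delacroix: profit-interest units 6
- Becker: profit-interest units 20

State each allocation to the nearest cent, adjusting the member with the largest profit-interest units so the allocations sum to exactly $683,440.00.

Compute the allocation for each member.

Combined profit-interest units = 10 + 19 + 15 + 6 + 20 = 70.
Unrounded shares: Chaudhri 97,634.2857; Petrov 185,505.1429; Bergstrom 146,451.4286; Delacroix 58,580.5714; Becker 195,268.5714.
At nearest cent: Chaudhri $97,634.29; Petrov $185,505.14; Bergstrom $146,451.43; Delacroix $58,580.57; Becker $195,268.57. Sum = $683,440.00.
Sum already equals the total — no adjustment.

Chaudhri: $97,634.29 | Petrov: $185,505.14 | Bergstrom: $146,451.43 | Delacroix: $58,580.57 | Becker: $195,268.57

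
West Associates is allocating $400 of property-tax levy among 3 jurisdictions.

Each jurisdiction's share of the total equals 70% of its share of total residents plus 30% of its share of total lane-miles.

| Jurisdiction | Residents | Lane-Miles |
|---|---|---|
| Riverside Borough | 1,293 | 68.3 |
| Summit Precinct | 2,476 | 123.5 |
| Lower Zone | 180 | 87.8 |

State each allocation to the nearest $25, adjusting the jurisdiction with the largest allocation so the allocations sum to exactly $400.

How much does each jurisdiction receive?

Riverside Borough: $125 · Summit Precinct: $225 · Lower Zone: $50

Residents total 3,949; lane-miles total 279.6.
Combined weights (70% residents + 30% lane-miles): Riverside Borough 0.3025; Summit Precinct 0.5714; Lower Zone 0.1261.
Proportional shares: Riverside Borough 120.99; Summit Precinct 228.56; Lower Zone 50.45.
Rounded to nearest $25: Riverside Borough $125; Summit Precinct $225; Lower Zone $50. Sum = $400.
No rounding difference to absorb.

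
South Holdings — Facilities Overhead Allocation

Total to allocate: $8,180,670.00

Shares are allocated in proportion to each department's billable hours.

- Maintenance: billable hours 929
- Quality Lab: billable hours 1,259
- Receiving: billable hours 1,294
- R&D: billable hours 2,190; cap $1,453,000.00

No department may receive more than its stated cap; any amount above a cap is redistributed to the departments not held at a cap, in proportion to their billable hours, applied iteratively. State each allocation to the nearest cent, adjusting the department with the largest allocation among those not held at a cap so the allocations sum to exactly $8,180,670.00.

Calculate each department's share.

Total billable hours = 5,672.
Proportional shares (ignoring caps): Maintenance 1,339,887.5934; Quality Lab 1,815,843.3586; Receiving 1,866,323.5155; R&D 3,158,615.5324.
Held at cap: R&D ($1,453,000.00); residual $6,727,670.00 reallocated over remaining billable hours 3,482.
Remaining shares: Maintenance 1,794,946.9931 → $1,794,946.99; Quality Lab 2,432,549.2619 → $2,432,549.26; Receiving 2,500,173.74497 → $2,500,173.74.
Rounding difference +$0.01 applied to Receiving → $2,500,173.75.

Maintenance: $1,794,946.99 | Quality Lab: $2,432,549.26 | Receiving: $2,500,173.75 | R&D: $1,453,000.00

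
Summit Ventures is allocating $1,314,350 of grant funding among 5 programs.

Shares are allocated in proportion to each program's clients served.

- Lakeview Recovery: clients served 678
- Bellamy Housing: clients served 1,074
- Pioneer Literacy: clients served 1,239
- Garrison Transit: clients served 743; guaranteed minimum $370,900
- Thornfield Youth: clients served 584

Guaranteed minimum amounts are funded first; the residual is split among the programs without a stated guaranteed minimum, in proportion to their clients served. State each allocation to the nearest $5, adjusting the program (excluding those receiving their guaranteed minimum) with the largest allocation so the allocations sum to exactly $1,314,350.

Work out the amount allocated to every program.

Guaranteed amounts: Garrison Transit $370,900. Balance $943,450.
Balance split over remaining clients served 3,575: Lakeview Recovery 178,925.62 → $178,925; Bellamy Housing 283,430.85 → $283,430; Pioneer Literacy 326,974.70 → $326,975; Thornfield Youth 154,118.83 → $154,120.

Lakeview Recovery: $178,925; Bellamy Housing: $283,430; Pioneer Literacy: $326,975; Garrison Transit: $370,900; Thornfield Youth: $154,120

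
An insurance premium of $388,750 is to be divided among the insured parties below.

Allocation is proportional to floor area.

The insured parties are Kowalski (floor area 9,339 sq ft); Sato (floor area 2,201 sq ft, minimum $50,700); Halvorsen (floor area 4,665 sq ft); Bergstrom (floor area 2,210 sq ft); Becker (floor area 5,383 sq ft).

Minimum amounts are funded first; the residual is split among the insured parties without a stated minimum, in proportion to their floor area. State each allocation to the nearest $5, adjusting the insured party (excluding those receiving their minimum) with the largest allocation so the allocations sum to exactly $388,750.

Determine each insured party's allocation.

Minimums first: Sato $50,700. Remaining pool $338,050.
Remaining pool split over remaining floor area 21,597: Kowalski 146,179.98 → $146,180; Halvorsen 73,019.55 → $73,020; Bergstrom 34,592.33 → $34,590; Becker 84,258.14 → $84,260.

Kowalski: $146,180 | Sato: $50,700 | Halvorsen: $73,020 | Bergstrom: $34,590 | Becker: $84,260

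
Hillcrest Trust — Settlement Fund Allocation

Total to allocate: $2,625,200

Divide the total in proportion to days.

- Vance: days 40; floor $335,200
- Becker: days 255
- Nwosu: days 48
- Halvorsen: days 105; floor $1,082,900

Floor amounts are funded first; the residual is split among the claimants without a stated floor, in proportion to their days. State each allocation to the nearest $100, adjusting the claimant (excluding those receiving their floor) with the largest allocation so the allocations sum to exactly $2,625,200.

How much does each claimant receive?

Guaranteed amounts: Vance $335,200; Halvorsen $1,082,900. Balance $1,207,100.
Balance split over remaining days 303: Becker 1,015,876.24 → $1,015,900; Nwosu 191,223.76 → $191,200.

Vance: $335,200 | Becker: $1,015,900 | Nwosu: $191,200 | Halvorsen: $1,082,900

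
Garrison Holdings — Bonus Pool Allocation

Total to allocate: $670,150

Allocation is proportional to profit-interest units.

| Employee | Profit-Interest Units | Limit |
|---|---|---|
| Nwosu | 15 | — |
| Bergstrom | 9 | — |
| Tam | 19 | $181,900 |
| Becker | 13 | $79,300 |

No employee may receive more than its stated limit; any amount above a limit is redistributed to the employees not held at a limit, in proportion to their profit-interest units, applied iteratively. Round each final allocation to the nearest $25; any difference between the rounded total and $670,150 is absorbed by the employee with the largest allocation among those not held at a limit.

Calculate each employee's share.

Total profit-interest units = 56.
Pro-rata shares before constraints: Nwosu 179,504.46; Bergstrom 107,702.68; Tam 227,372.32; Becker 155,570.54.
Held at cap: Tam ($181,900), Becker ($79,300); residual $408,950 reallocated over remaining profit-interest units 24.
Shares after redistribution: Nwosu 255,593.75 → $255,600; Bergstrom 153,356.25 → $153,350.

Nwosu: $255,600 | Bergstrom: $153,350 | Tam: $181,900 | Becker: $79,300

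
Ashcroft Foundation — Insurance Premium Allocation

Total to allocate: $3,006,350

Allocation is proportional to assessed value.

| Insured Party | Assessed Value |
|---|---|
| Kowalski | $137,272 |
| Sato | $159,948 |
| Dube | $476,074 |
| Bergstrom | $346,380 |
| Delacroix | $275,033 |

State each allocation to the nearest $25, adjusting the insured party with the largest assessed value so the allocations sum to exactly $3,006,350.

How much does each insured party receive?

Kowalski: $295,900 · Sato: $344,775 · Dube: $1,026,200 · Bergstrom: $746,625 · Delacroix: $592,850

Sum of assessed value: 137,272 + 159,948 + 476,074 + 346,380 + 275,033 = 1,394,707.
Unrounded shares: Kowalski 295,895.61; Sato 344,774.69; Dube 1,026,197.67; Bergstrom 746,636.76; Delacroix 592,845.28.
At nearest $25: Kowalski $295,900; Sato $344,775; Dube $1,026,200; Bergstrom $746,625; Delacroix $592,850. Sum = $3,006,350.
No rounding difference to absorb.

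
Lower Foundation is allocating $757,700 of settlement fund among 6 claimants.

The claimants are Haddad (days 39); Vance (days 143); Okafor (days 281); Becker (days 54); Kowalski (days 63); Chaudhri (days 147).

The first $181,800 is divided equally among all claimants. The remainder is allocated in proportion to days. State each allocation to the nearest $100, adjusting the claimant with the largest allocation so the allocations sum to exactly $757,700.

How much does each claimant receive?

First tranche $181,800 split equally: $30,300 each.
Remainder $575,900 by days (total 727): Haddad 30,894.22 → $30,900; Vance 113,278.82 → $113,300; Okafor 222,596.84 → $222,600; Becker 42,776.62 → $42,800; Kowalski 49,906.05 → $49,900; Chaudhri 116,447.46 → $116,400.
Totals: Haddad $30,300 + $30,900 = $61,200; Vance $30,300 + $113,300 = $143,600; Okafor $30,300 + $222,600 = $252,900; Becker $30,300 + $42,800 = $73,100; Kowalski $30,300 + $49,900 = $80,200; Chaudhri $30,300 + $116,400 = $146,700.

Haddad: $61,200; Vance: $143,600; Okafor: $252,900; Becker: $73,100; Kowalski: $80,200; Chaudhri: $146,700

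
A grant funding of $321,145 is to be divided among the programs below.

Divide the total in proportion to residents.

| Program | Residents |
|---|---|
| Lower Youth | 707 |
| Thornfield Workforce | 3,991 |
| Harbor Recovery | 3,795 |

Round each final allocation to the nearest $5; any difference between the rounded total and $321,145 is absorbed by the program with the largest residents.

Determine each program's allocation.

Combined residents = 707 + 3,991 + 3,795 = 8,493.
Unrounded shares: Lower Youth 26,733.72; Thornfield Workforce 150,911.30; Harbor Recovery 143,499.97.
Rounded to nearest $5: Lower Youth $26,735; Thornfield Workforce $150,910; Harbor Recovery $143,500. Sum = $321,145.
Rounded total matches; no reconciliation needed.

Lower Youth: $26,735 · Thornfield Workforce: $150,910 · Harbor Recovery: $143,500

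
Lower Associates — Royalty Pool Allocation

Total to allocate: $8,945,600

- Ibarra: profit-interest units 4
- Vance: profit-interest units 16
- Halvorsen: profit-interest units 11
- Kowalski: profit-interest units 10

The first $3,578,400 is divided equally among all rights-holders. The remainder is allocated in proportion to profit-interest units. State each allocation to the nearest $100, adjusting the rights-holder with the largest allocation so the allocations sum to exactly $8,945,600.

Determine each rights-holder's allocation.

Equal tier: $3,578,400 ÷ 4 = $894,600 apiece.
Remainder $5,367,200 by profit-interest units (total 41): Ibarra 523,629.27 → $523,600; Vance 2,094,517.07 → $2,094,500; Halvorsen 1,439,980.49 → $1,440,000; Kowalski 1,309,073.17 → $1,309,100.
Totals: Ibarra $894,600 + $523,600 = $1,418,200; Vance $894,600 + $2,094,500 = $2,989,100; Halvorsen $894,600 + $1,440,000 = $2,334,600; Kowalski $894,600 + $1,309,100 = $2,203,700.

Ibarra: $1,418,200 | Vance: $2,989,100 | Halvorsen: $2,334,600 | Kowalski: $2,203,700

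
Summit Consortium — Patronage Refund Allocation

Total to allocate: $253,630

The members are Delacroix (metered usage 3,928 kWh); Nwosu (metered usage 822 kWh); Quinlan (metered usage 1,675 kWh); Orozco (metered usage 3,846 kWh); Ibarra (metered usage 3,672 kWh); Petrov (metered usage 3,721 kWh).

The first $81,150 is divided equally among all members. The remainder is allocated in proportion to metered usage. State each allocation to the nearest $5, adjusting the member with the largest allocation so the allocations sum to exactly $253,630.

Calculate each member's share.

Equal tier: $81,150 ÷ 6 = $13,525 apiece.
Remainder $172,480 by metered usage (total 17,664): Delacroix 38,354.93 → $38,355; Nwosu 8,026.41 → $8,025; Quinlan 16,355.53 → $16,355; Orozco 37,554.24 → $37,555; Ibarra 35,855.22 → $35,855; Petrov 36,333.68 → $36,335.
Totals: Delacroix $13,525 + $38,355 = $51,880; Nwosu $13,525 + $8,025 = $21,550; Quinlan $13,525 + $16,355 = $29,880; Orozco $13,525 + $37,555 = $51,080; Ibarra $13,525 + $35,855 = $49,380; Petrov $13,525 + $36,335 = $49,860.

Delacroix: $51,880 | Nwosu: $21,550 | Quinlan: $29,880 | Orozco: $51,080 | Ibarra: $49,380 | Petrov: $49,860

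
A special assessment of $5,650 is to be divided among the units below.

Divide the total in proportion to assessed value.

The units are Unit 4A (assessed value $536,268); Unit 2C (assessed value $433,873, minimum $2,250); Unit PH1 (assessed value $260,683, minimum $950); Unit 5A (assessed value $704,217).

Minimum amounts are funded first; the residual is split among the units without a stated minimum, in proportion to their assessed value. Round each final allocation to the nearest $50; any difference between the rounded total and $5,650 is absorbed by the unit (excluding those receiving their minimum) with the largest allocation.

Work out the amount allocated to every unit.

Fund the minimums — Unit 2C $2,250; Unit PH1 $950. Residual $2,450.
Residual split over remaining assessed value 1,240,485: Unit 4A 1,059.15 → $1,050; Unit 5A 1,390.85 → $1,400.

Unit 4A: $1,050; Unit 2C: $2,250; Unit PH1: $950; Unit 5A: $1,400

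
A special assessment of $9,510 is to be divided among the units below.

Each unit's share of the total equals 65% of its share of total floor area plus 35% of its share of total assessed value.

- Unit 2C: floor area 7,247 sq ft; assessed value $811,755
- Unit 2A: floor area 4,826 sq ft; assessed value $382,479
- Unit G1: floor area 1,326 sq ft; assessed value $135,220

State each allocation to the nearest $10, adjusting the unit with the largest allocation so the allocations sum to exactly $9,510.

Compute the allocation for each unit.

Floor area total 13,399; assessed value total 1,329,454.
Blended shares (65% floor area + 35% assessed value): Unit 2C 0.5653; Unit 2A 0.3348; Unit G1 0.0999.
Pro-rata amounts: Unit 2C 5,375.69; Unit 2A 3,184.03; Unit G1 950.28.
At nearest $10: Unit 2C $5,380; Unit 2A $3,180; Unit G1 $950. Sum = $9,510.
Rounded total matches; no reconciliation needed.

Unit 2C: $5,380; Unit 2A: $3,180; Unit G1: $950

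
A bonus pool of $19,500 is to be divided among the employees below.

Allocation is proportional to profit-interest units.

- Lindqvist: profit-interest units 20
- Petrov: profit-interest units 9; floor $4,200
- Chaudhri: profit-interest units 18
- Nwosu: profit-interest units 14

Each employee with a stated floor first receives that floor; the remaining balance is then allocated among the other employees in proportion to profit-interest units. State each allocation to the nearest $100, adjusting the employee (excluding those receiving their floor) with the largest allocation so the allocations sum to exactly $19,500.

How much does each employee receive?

Lindqvist: $5,900 · Petrov: $4,200 · Chaudhri: $5,300 · Nwosu: $4,100

Minimums first: Petrov $4,200. Remaining pool $15,300.
Remaining pool split over remaining profit-interest units 52: Lindqvist 5,884.62 → $5,900; Chaudhri 5,296.15 → $5,300; Nwosu 4,119.23 → $4,100.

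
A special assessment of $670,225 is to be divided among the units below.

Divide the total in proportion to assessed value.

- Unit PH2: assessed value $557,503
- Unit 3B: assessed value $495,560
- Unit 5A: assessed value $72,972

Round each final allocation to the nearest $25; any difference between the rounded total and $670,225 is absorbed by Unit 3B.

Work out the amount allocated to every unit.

Assessed value total: 1,126,035.
Raw shares: Unit PH2 557,503/1,126,035 × $670,225 = 331,830.23; Unit 3B 495,560/1,126,035 × $670,225 = 294,961.26; Unit 5A 72,972/1,126,035 × $670,225 = 43,433.52.
After rounding ($25): Unit PH2 $331,825; Unit 3B $294,950; Unit 5A $43,425. Sum = $670,200.
Difference $670,225 − $670,200 = +$25 applied to Unit 3B: Unit 3B becomes $294,975.

Unit PH2: $331,825; Unit 3B: $294,975; Unit 5A: $43,425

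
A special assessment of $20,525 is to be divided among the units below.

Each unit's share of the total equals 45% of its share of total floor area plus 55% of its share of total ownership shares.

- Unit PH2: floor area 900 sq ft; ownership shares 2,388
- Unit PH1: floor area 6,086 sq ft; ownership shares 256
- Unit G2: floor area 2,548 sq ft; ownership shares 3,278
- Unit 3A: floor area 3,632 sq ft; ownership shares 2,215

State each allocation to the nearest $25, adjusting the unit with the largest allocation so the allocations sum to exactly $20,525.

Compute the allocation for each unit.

Totals — floor area 13,166, ownership shares 8,137.
Combined weights (45% floor area + 55% ownership shares): Unit PH2 0.1922; Unit PH1 0.2253; Unit G2 0.3087; Unit 3A 0.2739.
Raw shares: Unit PH2 3,944.33; Unit PH1 4,624.63; Unit G2 6,335.17; Unit 3A 5,620.88.
Rounded to nearest $25: Unit PH2 $3,950; Unit PH1 $4,625; Unit G2 $6,325; Unit 3A $5,625. Sum = $20,525.
No rounding difference to absorb.

Unit PH2: $3,950; Unit PH1: $4,625; Unit G2: $6,325; Unit 3A: $5,625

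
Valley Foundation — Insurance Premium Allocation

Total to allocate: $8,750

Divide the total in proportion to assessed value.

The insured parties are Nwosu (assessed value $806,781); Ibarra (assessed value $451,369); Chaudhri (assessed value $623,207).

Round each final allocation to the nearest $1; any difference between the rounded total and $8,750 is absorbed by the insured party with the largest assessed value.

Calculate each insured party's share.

Nwosu: $3,753 · Ibarra: $2,099 · Chaudhri: $2,898

Total assessed value = 1,881,357.
Proportional shares: Nwosu 806,781/1,881,357 × $8,750 = 3,752.26; Ibarra 451,369/1,881,357 × $8,750 = 2,099.27; Chaudhri 623,207/1,881,357 × $8,750 = 2,898.47.
After rounding ($1): Nwosu $3,752; Ibarra $2,099; Chaudhri $2,898. Sum = $8,749.
Difference $8,750 − $8,749 = +$1 applied to largest assessed value (Nwosu): Nwosu becomes $3,753.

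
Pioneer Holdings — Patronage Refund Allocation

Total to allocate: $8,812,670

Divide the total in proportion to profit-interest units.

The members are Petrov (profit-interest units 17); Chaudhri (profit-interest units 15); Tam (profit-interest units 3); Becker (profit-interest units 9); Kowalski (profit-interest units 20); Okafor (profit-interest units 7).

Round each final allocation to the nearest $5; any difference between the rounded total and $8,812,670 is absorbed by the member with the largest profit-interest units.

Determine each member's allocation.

Petrov: $2,110,075 · Chaudhri: $1,861,830 · Tam: $372,365 · Becker: $1,117,100 · Kowalski: $2,482,445 · Okafor: $868,855

Profit-interest units total: 71.
Unrounded shares: Petrov 17/71 × $8,812,670 = 2,110,075.92; Chaudhri 15/71 × $8,812,670 = 1,861,831.69; Tam 3/71 × $8,812,670 = 372,366.34; Becker 9/71 × $8,812,670 = 1,117,099.01; Kowalski 20/71 × $8,812,670 = 2,482,442.25; Okafor 7/71 × $8,812,670 = 868,854.79.
After rounding ($5): Petrov $2,110,075; Chaudhri $1,861,830; Tam $372,365; Becker $1,117,100; Kowalski $2,482,440; Okafor $868,855. Sum = $8,812,665.
Difference $8,812,670 − $8,812,665 = +$5 applied to largest profit-interest units (Kowalski): Kowalski becomes $2,482,445.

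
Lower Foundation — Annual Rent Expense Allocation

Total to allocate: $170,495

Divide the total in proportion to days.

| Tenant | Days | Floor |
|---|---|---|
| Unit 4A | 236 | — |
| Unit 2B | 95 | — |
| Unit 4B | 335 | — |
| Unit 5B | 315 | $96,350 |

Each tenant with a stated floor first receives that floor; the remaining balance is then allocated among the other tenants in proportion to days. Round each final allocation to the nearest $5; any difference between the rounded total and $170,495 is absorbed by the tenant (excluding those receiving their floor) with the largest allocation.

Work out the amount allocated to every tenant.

Minimums first: Unit 5B $96,350. Balance $74,145.
Balance split over remaining days 666: Unit 4A 26,273.60 → $26,275; Unit 2B 10,576.24 → $10,575; Unit 4B 37,295.16 → $37,295.

Unit 4A: $26,275 | Unit 2B: $10,575 | Unit 4B: $37,295 | Unit 5B: $96,350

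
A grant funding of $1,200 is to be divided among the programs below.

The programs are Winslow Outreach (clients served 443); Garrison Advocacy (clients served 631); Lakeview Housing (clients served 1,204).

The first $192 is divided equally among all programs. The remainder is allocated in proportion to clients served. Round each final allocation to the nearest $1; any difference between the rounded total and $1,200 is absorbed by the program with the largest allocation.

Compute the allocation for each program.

Winslow Outreach: $260; Garrison Advocacy: $343; Lakeview Housing: $597

First tranche $192 split equally: $64 each.
Remainder $1,008 by clients served (total 2,278): Winslow Outreach 196.02 → $196; Garrison Advocacy 279.21 → $279; Lakeview Housing 532.76 → $533.
Totals: Winslow Outreach $64 + $196 = $260; Garrison Advocacy $64 + $279 = $343; Lakeview Housing $64 + $533 = $597.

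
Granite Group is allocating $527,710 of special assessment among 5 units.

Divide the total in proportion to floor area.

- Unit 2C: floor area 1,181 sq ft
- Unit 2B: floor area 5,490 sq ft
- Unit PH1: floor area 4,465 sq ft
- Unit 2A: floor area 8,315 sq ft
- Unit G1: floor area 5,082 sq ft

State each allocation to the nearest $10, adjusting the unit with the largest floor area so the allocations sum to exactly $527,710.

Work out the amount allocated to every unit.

Unit 2C: $25,400; Unit 2B: $118,090; Unit PH1: $96,040; Unit 2A: $178,870; Unit G1: $109,310

Combined floor area = 24,533.
Unrounded shares: Unit 2C 1,181/24,533 × $527,710 = 25,403.56; Unit 2B 5,490/24,533 × $527,710 = 118,091.06; Unit PH1 4,465/24,533 × $527,710 = 96,043.09; Unit 2A 8,315/24,533 × $527,710 = 178,857.40; Unit G1 5,082/24,533 × $527,710 = 109,314.89.
After rounding ($10): Unit 2C $25,400; Unit 2B $118,090; Unit PH1 $96,040; Unit 2A $178,860; Unit G1 $109,310. Sum = $527,700.
Difference $527,710 − $527,700 = +$10 applied to largest floor area (Unit 2A): Unit 2A becomes $178,870.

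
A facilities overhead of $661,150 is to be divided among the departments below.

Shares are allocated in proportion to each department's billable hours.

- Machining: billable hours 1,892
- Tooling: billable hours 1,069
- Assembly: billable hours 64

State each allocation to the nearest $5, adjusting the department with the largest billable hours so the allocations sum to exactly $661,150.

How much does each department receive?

Machining: $413,515 | Tooling: $233,645 | Assembly: $13,990

Sum of billable hours: 3,025.
Proportional shares: Machining 1,892/3,025 × $661,150 = 413,519.27; Tooling 1,069/3,025 × $661,150 = 233,642.76; Assembly 64/3,025 × $661,150 = 13,987.97.
At nearest $5: Machining $413,520; Tooling $233,645; Assembly $13,990. Sum = $661,155.
Difference $661,150 − $661,155 = −$5 applied to largest billable hours (Machining): Machining becomes $413,515.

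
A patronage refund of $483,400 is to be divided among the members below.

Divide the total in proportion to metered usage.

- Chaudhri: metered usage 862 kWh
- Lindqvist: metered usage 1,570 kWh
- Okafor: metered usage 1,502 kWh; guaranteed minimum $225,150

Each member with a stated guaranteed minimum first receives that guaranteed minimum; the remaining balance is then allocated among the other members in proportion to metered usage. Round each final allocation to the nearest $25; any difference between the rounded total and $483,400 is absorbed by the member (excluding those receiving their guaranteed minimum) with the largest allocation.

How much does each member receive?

Chaudhri: $91,525 · Lindqvist: $166,725 · Okafor: $225,150

Fund the minimums — Okafor $225,150. Residual $258,250.
Residual split over remaining metered usage 2,432: Chaudhri 91,534.33 → $91,525; Lindqvist 166,715.67 → $166,725.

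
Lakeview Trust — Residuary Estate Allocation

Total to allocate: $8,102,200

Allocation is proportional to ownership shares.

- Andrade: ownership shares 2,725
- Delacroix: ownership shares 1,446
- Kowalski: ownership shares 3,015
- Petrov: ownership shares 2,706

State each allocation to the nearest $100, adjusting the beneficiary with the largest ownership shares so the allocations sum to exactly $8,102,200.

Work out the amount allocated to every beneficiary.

Andrade: $2,232,000 | Delacroix: $1,184,400 | Kowalski: $2,469,400 | Petrov: $2,216,400

Combined ownership shares = 9,892.
Raw shares: Andrade 2,725/9,892 × $8,102,200 = 2,231,954.61; Delacroix 1,446/9,892 × $8,102,200 = 1,184,369.31; Kowalski 3,015/9,892 × $8,102,200 = 2,469,483.72; Petrov 2,706/9,892 × $8,102,200 = 2,216,392.36.
At nearest $100: Andrade $2,232,000; Delacroix $1,184,400; Kowalski $2,469,500; Petrov $2,216,400. Sum = $8,102,300.
Difference $8,102,200 − $8,102,300 = −$100 applied to largest ownership shares (Kowalski): Kowalski becomes $2,469,400.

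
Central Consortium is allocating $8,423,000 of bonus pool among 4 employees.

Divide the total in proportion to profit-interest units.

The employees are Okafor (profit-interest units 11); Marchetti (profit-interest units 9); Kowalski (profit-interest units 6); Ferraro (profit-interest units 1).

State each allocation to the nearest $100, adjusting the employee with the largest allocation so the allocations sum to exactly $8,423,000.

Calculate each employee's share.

Okafor: $3,431,500 | Marchetti: $2,807,700 | Kowalski: $1,871,800 | Ferraro: $312,000

Total profit-interest units = 27.
Proportional shares: Okafor 11/27 × $8,423,000 = 3,431,592.59; Marchetti 9/27 × $8,423,000 = 2,807,666.67; Kowalski 6/27 × $8,423,000 = 1,871,777.78; Ferraro 1/27 × $8,423,000 = 311,962.96.
After rounding ($100): Okafor $3,431,600; Marchetti $2,807,700; Kowalski $1,871,800; Ferraro $312,000. Sum = $8,423,100.
Difference $8,423,000 − $8,423,100 = −$100 applied to largest allocation (Okafor): Okafor becomes $3,431,500.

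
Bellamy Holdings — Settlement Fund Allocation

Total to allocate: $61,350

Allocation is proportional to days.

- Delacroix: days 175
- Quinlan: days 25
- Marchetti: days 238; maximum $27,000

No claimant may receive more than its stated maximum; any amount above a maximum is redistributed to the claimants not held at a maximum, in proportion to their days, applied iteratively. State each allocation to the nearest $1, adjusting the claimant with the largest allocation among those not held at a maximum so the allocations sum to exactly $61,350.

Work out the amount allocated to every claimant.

Delacroix: $30,056 | Quinlan: $4,294 | Marchetti: $27,000

Sum of days: 438.
Proportional shares (ignoring caps): Delacroix 24,511.99; Quinlan 3,501.71; Marchetti 33,336.30.
Held at cap: Marchetti ($27,000); balance $34,350 reallocated over remaining days 200.
Remaining shares: Delacroix 30,056.25 → $30,056; Quinlan 4,293.75 → $4,294.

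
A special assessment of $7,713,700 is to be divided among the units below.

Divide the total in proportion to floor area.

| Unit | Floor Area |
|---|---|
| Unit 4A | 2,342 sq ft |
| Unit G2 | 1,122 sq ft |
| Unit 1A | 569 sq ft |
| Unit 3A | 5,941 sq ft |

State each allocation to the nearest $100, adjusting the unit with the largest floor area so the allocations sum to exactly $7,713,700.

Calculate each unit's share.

Floor area total: 9,974.
Unrounded shares: Unit 4A 2,342/9,974 × $7,713,700 = 1,811,257.81; Unit G2 1,122/9,974 × $7,713,700 = 867,733.25; Unit 1A 569/9,974 × $7,713,700 = 440,053.67; Unit 3A 5,941/9,974 × $7,713,700 = 4,594,655.27.
After rounding ($100): Unit 4A $1,811,300; Unit G2 $867,700; Unit 1A $440,100; Unit 3A $4,594,700. Sum = $7,713,800.
Difference $7,713,700 − $7,713,800 = −$100 applied to largest floor area (Unit 3A): Unit 3A becomes $4,594,600.

Unit 4A: $1,811,300 | Unit G2: $867,700 | Unit 1A: $440,100 | Unit 3A: $4,594,600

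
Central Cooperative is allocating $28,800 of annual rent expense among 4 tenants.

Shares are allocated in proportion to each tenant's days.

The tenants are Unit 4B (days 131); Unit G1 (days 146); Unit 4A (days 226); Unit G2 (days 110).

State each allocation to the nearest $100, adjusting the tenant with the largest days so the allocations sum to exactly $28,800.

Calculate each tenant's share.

Sum of days: 613.
Proportional shares: Unit 4B 131/613 × $28,800 = 6,154.65; Unit G1 146/613 × $28,800 = 6,859.38; Unit 4A 226/613 × $28,800 = 10,617.94; Unit G2 110/613 × $28,800 = 5,168.03.
At nearest $100: Unit 4B $6,200; Unit G1 $6,900; Unit 4A $10,600; Unit G2 $5,200. Sum = $28,900.
Difference $28,800 − $28,900 = −$100 applied to largest days (Unit 4A): Unit 4A becomes $10,500.

Unit 4B: $6,200 | Unit G1: $6,900 | Unit 4A: $10,500 | Unit G2: $5,200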